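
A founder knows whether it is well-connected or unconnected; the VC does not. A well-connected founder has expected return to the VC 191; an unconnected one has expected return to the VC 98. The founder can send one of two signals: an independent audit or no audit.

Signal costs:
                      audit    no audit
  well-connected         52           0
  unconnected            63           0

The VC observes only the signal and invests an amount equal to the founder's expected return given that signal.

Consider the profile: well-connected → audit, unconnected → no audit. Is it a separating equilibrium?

If types separate, audit earns payment 191 and no audit earns 98.
Well-connected: audit gives 191 − 52 = 139; no audit gives 98 − 0 = 98. No deviation. ✓
Unconnected: no audit gives 98 − 0 = 98; audit gives 191 − 63 = 128. Would deviate. ✗

No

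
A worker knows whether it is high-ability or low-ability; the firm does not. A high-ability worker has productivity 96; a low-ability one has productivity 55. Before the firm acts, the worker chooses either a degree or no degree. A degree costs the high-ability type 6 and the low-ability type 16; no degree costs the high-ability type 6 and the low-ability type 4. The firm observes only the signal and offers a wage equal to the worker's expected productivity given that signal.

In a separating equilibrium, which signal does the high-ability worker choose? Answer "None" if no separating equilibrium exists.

Try high-ability → degree, low-ability → no degree:
  If types separate, degree earns payment 96 and no degree earns 55.
  High-ability: degree gives 96 − 6 = 90; no degree gives 55 − 6 = 49. No deviation. ✓
  Low-ability: no degree gives 55 − 4 = 51; degree gives 96 − 16 = 80. Would deviate. ✗
Try high-ability → no degree, low-ability → degree:
  If types separate, no degree earns payment 96 and degree earns 55.
  High-ability: no degree gives 96 − 6 = 90; degree gives 55 − 6 = 49. No deviation. ✓
  Low-ability: degree gives 55 − 16 = 39; no degree gives 96 − 4 = 92. Would deviate. ✗
Neither assignment is incentive-compatible.

None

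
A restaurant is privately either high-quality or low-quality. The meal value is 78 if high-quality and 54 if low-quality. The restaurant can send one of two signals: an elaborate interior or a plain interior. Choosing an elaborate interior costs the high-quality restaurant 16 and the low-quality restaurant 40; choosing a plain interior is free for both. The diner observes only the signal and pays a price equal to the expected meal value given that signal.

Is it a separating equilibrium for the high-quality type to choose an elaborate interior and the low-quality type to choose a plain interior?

If types separate, elaborate interior earns payment 78 and plain interior earns 54.
High-quality: elaborate interior gives 78 − 16 = 62; plain interior gives 54 − 0 = 54. No deviation. ✓
Low-quality: plain interior gives 54 − 0 = 54; elaborate interior gives 78 − 40 = 38. No deviation. ✓
Neither type gains from mimicking the other.

Yes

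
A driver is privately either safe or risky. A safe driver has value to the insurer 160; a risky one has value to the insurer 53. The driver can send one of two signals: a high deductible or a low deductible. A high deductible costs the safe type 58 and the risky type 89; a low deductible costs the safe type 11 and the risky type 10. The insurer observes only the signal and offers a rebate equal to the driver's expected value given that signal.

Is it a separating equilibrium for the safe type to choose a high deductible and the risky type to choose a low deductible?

If types separate, high deductible earns payment 160 and low deductible earns 53.
Safe: high deductible gives 160 − 58 = 102; low deductible gives 53 − 11 = 42. No deviation. ✓
Risky: low deductible gives 53 − 10 = 43; high deductible gives 160 − 89 = 71. Would deviate. ✗

No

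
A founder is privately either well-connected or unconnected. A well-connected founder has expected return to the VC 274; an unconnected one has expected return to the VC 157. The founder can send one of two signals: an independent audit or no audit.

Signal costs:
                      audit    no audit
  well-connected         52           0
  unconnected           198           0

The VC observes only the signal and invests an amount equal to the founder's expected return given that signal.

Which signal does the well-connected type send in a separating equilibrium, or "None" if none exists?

Try well-connected → audit, unconnected → no audit:
  Under separation the VC infers type exactly: audit → well-connected (pays 274), no audit → unconnected (pays 157).
  Well-connected: audit gives 274 − 52 = 222; no audit gives 157 − 0 = 157. No deviation. ✓
  Unconnected: no audit gives 157 − 0 = 157; audit gives 274 − 198 = 76. No deviation. ✓
Both hold — the well-connected type sends audit.

audit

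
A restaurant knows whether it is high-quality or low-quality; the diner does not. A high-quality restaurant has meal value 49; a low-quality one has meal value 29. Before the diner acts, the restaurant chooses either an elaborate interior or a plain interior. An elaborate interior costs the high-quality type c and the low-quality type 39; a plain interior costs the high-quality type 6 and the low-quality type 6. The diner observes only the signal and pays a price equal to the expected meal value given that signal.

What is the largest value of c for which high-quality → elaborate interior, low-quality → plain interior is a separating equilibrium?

Under separation: elaborate interior → high-quality (pays 49); plain interior → low-quality (pays 29).
Low-quality: 29 − 6 = 23 ≥ 49 − 39 = 10. Holds regardless of c. ✓
High-quality: 49 − c ≥ 29 − 6, so c ≤ 49 − 23 = 26.

26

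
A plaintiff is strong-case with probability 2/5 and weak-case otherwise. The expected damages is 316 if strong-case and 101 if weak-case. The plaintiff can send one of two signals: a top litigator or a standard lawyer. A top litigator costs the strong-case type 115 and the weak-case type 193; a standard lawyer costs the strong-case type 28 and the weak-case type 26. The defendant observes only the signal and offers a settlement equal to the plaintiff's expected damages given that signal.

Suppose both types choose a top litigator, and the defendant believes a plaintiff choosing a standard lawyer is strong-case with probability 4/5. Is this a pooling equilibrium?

On the equilibrium path (top litigator) the defendant holds the prior 2/5 and pays 2/5·316 + 3/5·101 = 187. Off-path (standard lawyer) belief 4/5 gives 4/5·316 + 1/5·101 = 273.
Strong-case: top litigator gives 187 − 115 = 72; standard lawyer gives 273 − 28 = 245. Deviates. ✗
Weak-case: top litigator gives 187 − 193 = -6; standard lawyer gives 273 − 26 = 247. Deviates. ✗

No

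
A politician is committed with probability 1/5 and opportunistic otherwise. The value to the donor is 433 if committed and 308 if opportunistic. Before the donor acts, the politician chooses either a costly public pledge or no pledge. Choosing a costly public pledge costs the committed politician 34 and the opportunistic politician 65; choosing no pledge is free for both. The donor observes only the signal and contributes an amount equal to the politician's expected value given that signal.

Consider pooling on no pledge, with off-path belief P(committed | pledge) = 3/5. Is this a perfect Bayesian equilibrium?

No

On the equilibrium path (no pledge) the donor holds the prior 1/5 and pays 1/5·433 + 4/5·308 = 333. Off-path (pledge) belief 3/5 gives 3/5·433 + 2/5·308 = 383.
Committed: no pledge gives 333 − 0 = 333; pledge gives 383 − 34 = 349. Deviates. ✗
Opportunistic: no pledge gives 333 − 0 = 333; pledge gives 383 − 65 = 318. Stays. ✓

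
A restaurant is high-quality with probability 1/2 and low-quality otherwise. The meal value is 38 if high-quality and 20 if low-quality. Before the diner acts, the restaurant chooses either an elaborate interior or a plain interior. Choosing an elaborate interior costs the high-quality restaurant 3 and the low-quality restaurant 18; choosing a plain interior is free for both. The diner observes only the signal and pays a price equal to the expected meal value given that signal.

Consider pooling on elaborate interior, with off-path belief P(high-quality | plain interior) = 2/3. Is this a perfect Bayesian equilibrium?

No

On the equilibrium path (elaborate interior) the diner holds the prior 1/2 and pays 1/2·38 + 1/2·20 = 29. Off-path (plain interior) belief 2/3 gives 2/3·38 + 1/3·20 = 32.
High-quality: elaborate interior gives 29 − 3 = 26; plain interior gives 32 − 0 = 32. Deviates. ✗
Low-quality: elaborate interior gives 29 − 18 = 11; plain interior gives 32 − 0 = 32. Deviates. ✗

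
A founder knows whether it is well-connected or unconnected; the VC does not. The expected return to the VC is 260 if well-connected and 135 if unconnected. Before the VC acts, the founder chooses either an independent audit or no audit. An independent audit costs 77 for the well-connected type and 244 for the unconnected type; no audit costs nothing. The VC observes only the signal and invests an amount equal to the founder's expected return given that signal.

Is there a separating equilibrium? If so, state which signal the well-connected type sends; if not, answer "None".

Try well-connected → audit, unconnected → no audit:
  Under separation the VC infers type exactly: audit → well-connected (pays 260), no audit → unconnected (pays 135).
  Well-connected: audit gives 260 − 77 = 183; no audit gives 135 − 0 = 135. No deviation. ✓
  Unconnected: no audit gives 135 − 0 = 135; audit gives 260 − 244 = 16. No deviation. ✓
Both hold — the well-connected type sends audit.

audit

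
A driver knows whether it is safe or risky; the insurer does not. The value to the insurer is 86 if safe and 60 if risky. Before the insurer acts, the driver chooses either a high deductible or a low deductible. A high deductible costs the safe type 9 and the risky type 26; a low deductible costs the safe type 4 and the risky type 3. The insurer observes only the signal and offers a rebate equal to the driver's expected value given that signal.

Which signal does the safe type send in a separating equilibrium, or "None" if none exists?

None

Try safe → high deductible, risky → low deductible:
  If types separate, high deductible earns payment 86 and low deductible earns 60.
  Safe: high deductible gives 86 − 9 = 77; low deductible gives 60 − 4 = 56. No deviation. ✓
  Risky: low deductible gives 60 − 3 = 57; high deductible gives 86 − 26 = 60. Would deviate. ✗
Try safe → low deductible, risky → high deductible:
  If types separate, low deductible earns payment 86 and high deductible earns 60.
  Safe: low deductible gives 86 − 4 = 82; high deductible gives 60 − 9 = 51. No deviation. ✓
  Risky: high deductible gives 60 − 26 = 34; low deductible gives 86 − 3 = 83. Would deviate. ✗
Neither assignment is incentive-compatible.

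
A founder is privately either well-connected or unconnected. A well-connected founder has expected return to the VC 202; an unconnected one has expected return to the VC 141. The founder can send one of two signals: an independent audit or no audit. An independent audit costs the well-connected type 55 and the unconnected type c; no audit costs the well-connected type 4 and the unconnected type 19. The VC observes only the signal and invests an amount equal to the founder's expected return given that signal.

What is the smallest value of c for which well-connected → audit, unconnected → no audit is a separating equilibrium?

Under separation: audit → well-connected (pays 202); no audit → unconnected (pays 141).
Well-connected: 202 − 55 = 147 ≥ 141 − 4 = 137. Holds regardless of c. ✓
Unconnected: 141 − 19 ≥ 202 − c, so c ≥ 202 − 122 = 80.

80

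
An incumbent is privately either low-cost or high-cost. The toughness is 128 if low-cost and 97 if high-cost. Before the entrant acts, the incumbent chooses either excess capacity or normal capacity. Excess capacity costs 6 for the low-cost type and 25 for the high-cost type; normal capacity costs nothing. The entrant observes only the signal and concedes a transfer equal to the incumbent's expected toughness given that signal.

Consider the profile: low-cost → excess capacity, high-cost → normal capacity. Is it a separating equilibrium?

No

Under separation the entrant infers type exactly: excess capacity → low-cost (pays 128), normal capacity → high-cost (pays 97).
Low-cost: excess capacity gives 128 − 6 = 122; normal capacity gives 97 − 0 = 97. No deviation. ✓
High-cost: normal capacity gives 97 − 0 = 97; excess capacity gives 128 − 25 = 103. Would deviate. ✗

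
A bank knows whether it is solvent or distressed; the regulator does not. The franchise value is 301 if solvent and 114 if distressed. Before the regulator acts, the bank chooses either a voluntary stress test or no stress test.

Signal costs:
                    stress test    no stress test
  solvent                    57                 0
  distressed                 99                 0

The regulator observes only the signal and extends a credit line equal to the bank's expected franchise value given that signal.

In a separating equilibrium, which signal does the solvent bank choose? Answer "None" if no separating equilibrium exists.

None

Try solvent → stress test, distressed → no stress test:
  If types separate, stress test earns payment 301 and no stress test earns 114.
  Solvent: stress test gives 301 − 57 = 244; no stress test gives 114 − 0 = 114. No deviation. ✓
  Distressed: no stress test gives 114 − 0 = 114; stress test gives 301 − 99 = 202. Would deviate. ✗
Try solvent → no stress test, distressed → stress test:
  If types separate, no stress test earns payment 301 and stress test earns 114.
  Solvent: no stress test gives 301 − 0 = 301; stress test gives 114 − 57 = 57. No deviation. ✓
  Distressed: stress test gives 114 − 99 = 15; no stress test gives 301 − 0 = 301. Would deviate. ✗
Neither assignment is incentive-compatible.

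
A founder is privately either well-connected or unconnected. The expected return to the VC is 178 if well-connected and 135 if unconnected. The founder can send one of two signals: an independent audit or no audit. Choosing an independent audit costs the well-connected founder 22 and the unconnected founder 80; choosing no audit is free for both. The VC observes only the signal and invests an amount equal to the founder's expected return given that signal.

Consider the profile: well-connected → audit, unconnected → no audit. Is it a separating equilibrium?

If types separate, audit earns payment 178 and no audit earns 135.
Well-connected: audit gives 178 − 22 = 156; no audit gives 135 − 0 = 135. No deviation. ✓
Unconnected: no audit gives 135 − 0 = 135; audit gives 178 − 80 = 98. No deviation. ✓
Both incentive constraints hold.

Yes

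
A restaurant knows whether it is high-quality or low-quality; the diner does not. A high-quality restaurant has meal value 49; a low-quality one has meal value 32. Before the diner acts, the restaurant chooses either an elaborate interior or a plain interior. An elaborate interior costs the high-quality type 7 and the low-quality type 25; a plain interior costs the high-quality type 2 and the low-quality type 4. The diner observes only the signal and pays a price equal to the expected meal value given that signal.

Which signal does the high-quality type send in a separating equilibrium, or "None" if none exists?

Try high-quality → elaborate interior, low-quality → plain interior:
  Under separation the diner infers type exactly: elaborate interior → high-quality (pays 49), plain interior → low-quality (pays 32).
  High-quality: elaborate interior gives 49 − 7 = 42; plain interior gives 32 − 2 = 30. No deviation. ✓
  Low-quality: plain interior gives 32 − 4 = 28; elaborate interior gives 49 − 25 = 24. No deviation. ✓
Both hold — the high-quality type sends elaborate interior.

elaborate interior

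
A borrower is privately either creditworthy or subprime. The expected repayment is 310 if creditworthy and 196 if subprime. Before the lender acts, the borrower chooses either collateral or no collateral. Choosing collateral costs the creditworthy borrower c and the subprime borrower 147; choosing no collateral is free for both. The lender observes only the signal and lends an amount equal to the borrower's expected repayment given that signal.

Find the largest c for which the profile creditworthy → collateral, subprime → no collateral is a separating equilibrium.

114

Under separation: collateral → creditworthy (pays 310); no collateral → subprime (pays 196).
Subprime: 196 − 0 = 196 ≥ 310 − 147 = 163. Holds regardless of c. ✓
Creditworthy: 310 − c ≥ 196 − 0, so c ≤ 310 − 196 = 114.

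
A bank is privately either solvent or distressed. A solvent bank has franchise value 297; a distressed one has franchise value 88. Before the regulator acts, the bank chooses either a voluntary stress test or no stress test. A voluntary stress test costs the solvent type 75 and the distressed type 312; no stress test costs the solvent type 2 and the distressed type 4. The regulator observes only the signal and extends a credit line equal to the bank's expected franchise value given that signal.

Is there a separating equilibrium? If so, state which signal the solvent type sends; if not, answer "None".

stress test

Try solvent → stress test, distressed → no stress test:
  If types separate, stress test earns payment 297 and no stress test earns 88.
  Solvent: stress test gives 297 − 75 = 222; no stress test gives 88 − 2 = 86. No deviation. ✓
  Distressed: no stress test gives 88 − 4 = 84; stress test gives 297 − 312 = -15. No deviation. ✓
Both hold — the solvent type sends stress test.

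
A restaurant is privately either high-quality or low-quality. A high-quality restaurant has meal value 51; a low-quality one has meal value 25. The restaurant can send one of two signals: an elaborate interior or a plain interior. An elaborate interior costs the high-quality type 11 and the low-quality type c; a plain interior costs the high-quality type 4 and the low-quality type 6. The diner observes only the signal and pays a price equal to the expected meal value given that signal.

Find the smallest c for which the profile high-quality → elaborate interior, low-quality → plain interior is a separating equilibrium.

32

Under separation: elaborate interior → high-quality (pays 51); plain interior → low-quality (pays 25).
High-quality: 51 − 11 = 40 ≥ 25 − 4 = 21. Holds regardless of c. ✓
Low-quality: 25 − 6 ≥ 51 − c, so c ≥ 51 − 19 = 32.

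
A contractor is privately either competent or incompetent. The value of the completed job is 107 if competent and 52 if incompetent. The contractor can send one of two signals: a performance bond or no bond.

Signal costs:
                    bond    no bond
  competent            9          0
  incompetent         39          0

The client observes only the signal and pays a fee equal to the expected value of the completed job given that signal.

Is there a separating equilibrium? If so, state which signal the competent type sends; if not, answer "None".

None

Try competent → bond, incompetent → no bond:
  If types separate, bond earns payment 107 and no bond earns 52.
  Competent: bond gives 107 − 9 = 98; no bond gives 52 − 0 = 52. No deviation. ✓
  Incompetent: no bond gives 52 − 0 = 52; bond gives 107 − 39 = 68. Would deviate. ✗
Try competent → no bond, incompetent → bond:
  If types separate, no bond earns payment 107 and bond earns 52.
  Competent: no bond gives 107 − 0 = 107; bond gives 52 − 9 = 43. No deviation. ✓
  Incompetent: bond gives 52 − 39 = 13; no bond gives 107 − 0 = 107. Would deviate. ✗
Neither assignment is incentive-compatible.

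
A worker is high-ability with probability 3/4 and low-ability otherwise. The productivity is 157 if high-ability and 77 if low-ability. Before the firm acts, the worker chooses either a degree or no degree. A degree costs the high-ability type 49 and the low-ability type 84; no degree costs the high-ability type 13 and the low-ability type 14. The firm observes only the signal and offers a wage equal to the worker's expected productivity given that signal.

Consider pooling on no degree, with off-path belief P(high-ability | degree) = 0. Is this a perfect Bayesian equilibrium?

Yes

At the pooled signal (no degree) the firm holds the prior 3/4 and pays 3/4·157 + 1/4·77 = 137. Off-path (degree) belief 0 gives 0·157 + 1·77 = 77.
High-ability: no degree gives 137 − 13 = 124; degree gives 77 − 49 = 28. Stays. ✓
Low-ability: no degree gives 137 − 14 = 123; degree gives 77 − 84 = -7. Stays. ✓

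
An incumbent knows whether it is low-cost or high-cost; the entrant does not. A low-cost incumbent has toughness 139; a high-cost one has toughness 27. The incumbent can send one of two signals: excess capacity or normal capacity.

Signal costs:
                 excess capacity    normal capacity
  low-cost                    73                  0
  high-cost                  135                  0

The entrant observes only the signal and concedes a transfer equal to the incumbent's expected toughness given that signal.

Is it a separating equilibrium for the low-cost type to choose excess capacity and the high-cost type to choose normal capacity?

If types separate, excess capacity earns payment 139 and normal capacity earns 27.
Low-cost: excess capacity gives 139 − 73 = 66; normal capacity gives 27 − 0 = 27. No deviation. ✓
High-cost: normal capacity gives 27 − 0 = 27; excess capacity gives 139 − 135 = 4. No deviation. ✓
Both incentive constraints hold.

Yes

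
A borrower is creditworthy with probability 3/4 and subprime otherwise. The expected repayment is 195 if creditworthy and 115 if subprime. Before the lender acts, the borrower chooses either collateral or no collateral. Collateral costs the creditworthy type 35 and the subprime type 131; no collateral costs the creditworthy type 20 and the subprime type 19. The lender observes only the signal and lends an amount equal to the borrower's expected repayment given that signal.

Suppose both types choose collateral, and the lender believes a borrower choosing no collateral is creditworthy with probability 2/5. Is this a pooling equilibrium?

On the equilibrium path (collateral) the lender holds the prior 3/4 and pays 3/4·195 + 1/4·115 = 175. Off-path (no collateral) belief 2/5 gives 2/5·195 + 3/5·115 = 147.
Creditworthy: collateral gives 175 − 35 = 140; no collateral gives 147 − 20 = 127. Stays. ✓
Subprime: collateral gives 175 − 131 = 44; no collateral gives 147 − 19 = 128. Deviates. ✗

No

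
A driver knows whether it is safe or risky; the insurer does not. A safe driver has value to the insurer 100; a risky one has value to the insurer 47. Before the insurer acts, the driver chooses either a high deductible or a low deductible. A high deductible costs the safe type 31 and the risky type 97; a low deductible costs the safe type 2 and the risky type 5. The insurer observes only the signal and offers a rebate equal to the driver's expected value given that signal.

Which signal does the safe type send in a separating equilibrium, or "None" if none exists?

Try safe → high deductible, risky → low deductible:
  Under separation the insurer infers type exactly: high deductible → safe (pays 100), low deductible → risky (pays 47).
  Safe: high deductible gives 100 − 31 = 69; low deductible gives 47 − 2 = 45. No deviation. ✓
  Risky: low deductible gives 47 − 5 = 42; high deductible gives 100 − 97 = 3. No deviation. ✓
Both hold — the safe type sends high deductible.

high deductible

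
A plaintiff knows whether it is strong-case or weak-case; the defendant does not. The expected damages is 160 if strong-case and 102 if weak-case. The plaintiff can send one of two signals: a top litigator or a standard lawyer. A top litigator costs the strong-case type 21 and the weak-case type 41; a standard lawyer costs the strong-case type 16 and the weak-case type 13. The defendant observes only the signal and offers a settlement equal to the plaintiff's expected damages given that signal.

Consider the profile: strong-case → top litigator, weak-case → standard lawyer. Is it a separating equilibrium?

If types separate, top litigator earns payment 160 and standard lawyer earns 102.
Strong-case: top litigator gives 160 − 21 = 139; standard lawyer gives 102 − 16 = 86. No deviation. ✓
Weak-case: standard lawyer gives 102 − 13 = 89; top litigator gives 160 − 41 = 119. Would deviate. ✗

No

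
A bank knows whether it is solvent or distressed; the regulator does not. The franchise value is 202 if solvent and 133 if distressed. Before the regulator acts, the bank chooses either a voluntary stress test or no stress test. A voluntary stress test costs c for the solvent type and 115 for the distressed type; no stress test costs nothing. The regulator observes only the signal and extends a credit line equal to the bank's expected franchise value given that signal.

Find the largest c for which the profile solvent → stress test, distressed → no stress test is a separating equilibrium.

Under separation: stress test → solvent (pays 202); no stress test → distressed (pays 133).
Distressed: 133 − 0 = 133 ≥ 202 − 115 = 87. Holds regardless of c. ✓
Solvent: 202 − c ≥ 133 − 0, so c ≤ 202 − 133 = 69.

69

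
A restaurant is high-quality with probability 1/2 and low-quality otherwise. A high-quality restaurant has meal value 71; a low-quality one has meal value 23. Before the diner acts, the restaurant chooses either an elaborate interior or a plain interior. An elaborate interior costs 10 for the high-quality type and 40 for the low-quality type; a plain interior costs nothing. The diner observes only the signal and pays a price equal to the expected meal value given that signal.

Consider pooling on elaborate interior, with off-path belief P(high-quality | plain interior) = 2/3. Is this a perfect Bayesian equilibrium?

No

At the pooled signal (elaborate interior) the diner holds the prior 1/2 and pays 1/2·71 + 1/2·23 = 47. Off-path (plain interior) belief 2/3 gives 2/3·71 + 1/3·23 = 55.
High-quality: elaborate interior gives 47 − 10 = 37; plain interior gives 55 − 0 = 55. Deviates. ✗
Low-quality: elaborate interior gives 47 − 40 = 7; plain interior gives 55 − 0 = 55. Deviates. ✗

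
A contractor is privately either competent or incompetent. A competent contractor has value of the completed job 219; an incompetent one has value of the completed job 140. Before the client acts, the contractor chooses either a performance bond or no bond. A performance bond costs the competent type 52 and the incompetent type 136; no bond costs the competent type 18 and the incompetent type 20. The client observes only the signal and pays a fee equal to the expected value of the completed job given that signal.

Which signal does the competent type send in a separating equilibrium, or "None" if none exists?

bond

Try competent → bond, incompetent → no bond:
  Under separation the client infers type exactly: bond → competent (pays 219), no bond → incompetent (pays 140).
  Competent: bond gives 219 − 52 = 167; no bond gives 140 − 18 = 122. No deviation. ✓
  Incompetent: no bond gives 140 − 20 = 120; bond gives 219 − 136 = 83. No deviation. ✓
Both hold — the competent type sends bond.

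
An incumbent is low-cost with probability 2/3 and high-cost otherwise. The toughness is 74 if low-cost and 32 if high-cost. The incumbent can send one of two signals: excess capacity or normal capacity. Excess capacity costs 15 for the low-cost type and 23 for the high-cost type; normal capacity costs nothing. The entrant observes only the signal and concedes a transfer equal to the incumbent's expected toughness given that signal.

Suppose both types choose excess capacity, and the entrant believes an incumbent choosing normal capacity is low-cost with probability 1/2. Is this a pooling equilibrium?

No

At the pooled signal (excess capacity) the entrant holds the prior 2/3 and pays 2/3·74 + 1/3·32 = 60. Off-path (normal capacity) belief 1/2 gives 1/2·74 + 1/2·32 = 53.
Low-cost: excess capacity gives 60 − 15 = 45; normal capacity gives 53 − 0 = 53. Deviates. ✗
High-cost: excess capacity gives 60 − 23 = 37; normal capacity gives 53 − 0 = 53. Deviates. ✗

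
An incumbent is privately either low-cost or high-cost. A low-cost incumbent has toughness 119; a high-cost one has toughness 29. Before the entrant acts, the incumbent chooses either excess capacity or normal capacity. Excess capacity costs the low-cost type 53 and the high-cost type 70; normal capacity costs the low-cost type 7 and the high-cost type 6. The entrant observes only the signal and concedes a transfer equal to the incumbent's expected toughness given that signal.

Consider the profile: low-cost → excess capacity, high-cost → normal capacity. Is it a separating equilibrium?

No

Under separation the entrant infers type exactly: excess capacity → low-cost (pays 119), normal capacity → high-cost (pays 29).
Low-cost: excess capacity gives 119 − 53 = 66; normal capacity gives 29 − 7 = 22. No deviation. ✓
High-cost: normal capacity gives 29 − 6 = 23; excess capacity gives 119 − 70 = 49. Would deviate. ✗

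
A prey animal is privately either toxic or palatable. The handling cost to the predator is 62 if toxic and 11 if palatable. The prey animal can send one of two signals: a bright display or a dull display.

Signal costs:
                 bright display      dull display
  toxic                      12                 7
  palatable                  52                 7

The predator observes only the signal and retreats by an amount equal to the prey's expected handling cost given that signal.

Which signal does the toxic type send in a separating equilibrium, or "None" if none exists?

None

Try toxic → bright display, palatable → dull display:
  If types separate, bright display earns payment 62 and dull display earns 11.
  Toxic: bright display gives 62 − 12 = 50; dull display gives 11 − 7 = 4. No deviation. ✓
  Palatable: dull display gives 11 − 7 = 4; bright display gives 62 − 52 = 10. Would deviate. ✗
Try toxic → dull display, palatable → bright display:
  If types separate, dull display earns payment 62 and bright display earns 11.
  Toxic: dull display gives 62 − 7 = 55; bright display gives 11 − 12 = -1. No deviation. ✓
  Palatable: bright display gives 11 − 52 = -41; dull display gives 62 − 7 = 55. Would deviate. ✗
Neither assignment is incentive-compatible.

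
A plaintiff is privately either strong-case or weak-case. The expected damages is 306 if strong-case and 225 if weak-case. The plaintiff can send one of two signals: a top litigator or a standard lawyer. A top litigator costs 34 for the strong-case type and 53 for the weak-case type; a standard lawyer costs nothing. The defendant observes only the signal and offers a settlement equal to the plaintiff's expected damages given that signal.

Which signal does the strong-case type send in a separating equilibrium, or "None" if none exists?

Try strong-case → top litigator, weak-case → standard lawyer:
  If types separate, top litigator earns payment 306 and standard lawyer earns 225.
  Strong-case: top litigator gives 306 − 34 = 272; standard lawyer gives 225 − 0 = 225. No deviation. ✓
  Weak-case: standard lawyer gives 225 − 0 = 225; top litigator gives 306 − 53 = 253. Would deviate. ✗
Try strong-case → standard lawyer, weak-case → top litigator:
  If types separate, standard lawyer earns payment 306 and top litigator earns 225.
  Strong-case: standard lawyer gives 306 − 0 = 306; top litigator gives 225 − 34 = 191. No deviation. ✓
  Weak-case: top litigator gives 225 − 53 = 172; standard lawyer gives 306 − 0 = 306. Would deviate. ✗
Neither assignment is incentive-compatible.

None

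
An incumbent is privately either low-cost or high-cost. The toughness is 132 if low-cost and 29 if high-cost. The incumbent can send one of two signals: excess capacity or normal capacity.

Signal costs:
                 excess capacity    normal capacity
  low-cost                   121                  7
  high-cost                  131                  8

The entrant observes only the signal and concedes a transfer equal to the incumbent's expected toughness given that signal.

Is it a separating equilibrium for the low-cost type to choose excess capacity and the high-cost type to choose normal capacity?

No

Under separation the entrant infers type exactly: excess capacity → low-cost (pays 132), normal capacity → high-cost (pays 29).
Low-cost: excess capacity gives 132 − 121 = 11; normal capacity gives 29 − 7 = 22. Would deviate. ✗
High-cost: normal capacity gives 29 − 8 = 21; excess capacity gives 132 − 131 = 1. No deviation. ✓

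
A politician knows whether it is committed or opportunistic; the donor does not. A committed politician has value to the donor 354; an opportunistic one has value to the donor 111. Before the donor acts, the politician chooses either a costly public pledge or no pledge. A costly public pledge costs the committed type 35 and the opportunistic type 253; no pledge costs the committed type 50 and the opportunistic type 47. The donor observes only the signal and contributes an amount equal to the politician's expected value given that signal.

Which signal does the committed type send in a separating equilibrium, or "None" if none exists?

None

Try committed → pledge, opportunistic → no pledge:
  If types separate, pledge earns payment 354 and no pledge earns 111.
  Committed: pledge gives 354 − 35 = 319; no pledge gives 111 − 50 = 61. No deviation. ✓
  Opportunistic: no pledge gives 111 − 47 = 64; pledge gives 354 − 253 = 101. Would deviate. ✗
Try committed → no pledge, opportunistic → pledge:
  If types separate, no pledge earns payment 354 and pledge earns 111.
  Committed: no pledge gives 354 − 50 = 304; pledge gives 111 − 35 = 76. No deviation. ✓
  Opportunistic: pledge gives 111 − 253 = -142; no pledge gives 354 − 47 = 307. Would deviate. ✗
Neither assignment is incentive-compatible.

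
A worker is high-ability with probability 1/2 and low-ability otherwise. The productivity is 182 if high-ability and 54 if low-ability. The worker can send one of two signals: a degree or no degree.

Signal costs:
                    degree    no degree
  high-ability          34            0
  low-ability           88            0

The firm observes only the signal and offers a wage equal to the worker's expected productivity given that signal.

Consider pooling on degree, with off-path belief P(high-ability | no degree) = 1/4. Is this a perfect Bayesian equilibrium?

On the equilibrium path (degree) the firm holds the prior 1/2 and pays 1/2·182 + 1/2·54 = 118. Off-path (no degree) belief 1/4 gives 1/4·182 + 3/4·54 = 86.
High-ability: degree gives 118 − 34 = 84; no degree gives 86 − 0 = 86. Deviates. ✗
Low-ability: degree gives 118 − 88 = 30; no degree gives 86 − 0 = 86. Deviates. ✗

No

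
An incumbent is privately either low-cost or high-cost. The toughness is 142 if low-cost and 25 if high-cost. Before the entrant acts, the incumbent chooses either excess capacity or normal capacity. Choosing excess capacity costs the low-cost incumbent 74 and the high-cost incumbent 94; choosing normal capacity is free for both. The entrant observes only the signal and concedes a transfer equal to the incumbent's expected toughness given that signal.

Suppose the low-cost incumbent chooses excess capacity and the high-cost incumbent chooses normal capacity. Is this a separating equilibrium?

If types separate, excess capacity earns payment 142 and normal capacity earns 25.
Low-cost: excess capacity gives 142 − 74 = 68; normal capacity gives 25 − 0 = 25. No deviation. ✓
High-cost: normal capacity gives 25 − 0 = 25; excess capacity gives 142 − 94 = 48. Would deviate. ✗

No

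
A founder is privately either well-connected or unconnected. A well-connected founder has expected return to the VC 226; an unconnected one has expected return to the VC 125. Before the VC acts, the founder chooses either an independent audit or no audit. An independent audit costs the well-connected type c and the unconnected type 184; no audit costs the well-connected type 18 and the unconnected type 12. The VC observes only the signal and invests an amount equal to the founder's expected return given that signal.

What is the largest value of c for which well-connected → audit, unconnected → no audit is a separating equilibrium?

Under separation: audit → well-connected (pays 226); no audit → unconnected (pays 125).
Unconnected: 125 − 12 = 113 ≥ 226 − 184 = 42. Holds regardless of c. ✓
Well-connected: 226 − c ≥ 125 − 18, so c ≤ 226 − 107 = 119.

119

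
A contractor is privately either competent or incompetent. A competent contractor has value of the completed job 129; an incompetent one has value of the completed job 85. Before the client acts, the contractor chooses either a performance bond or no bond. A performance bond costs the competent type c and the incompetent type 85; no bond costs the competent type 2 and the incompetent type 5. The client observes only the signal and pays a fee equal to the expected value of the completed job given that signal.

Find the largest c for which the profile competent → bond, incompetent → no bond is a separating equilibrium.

Under separation: bond → competent (pays 129); no bond → incompetent (pays 85).
Incompetent: 85 − 5 = 80 ≥ 129 − 85 = 44. Holds regardless of c. ✓
Competent: 129 − c ≥ 85 − 2, so c ≤ 129 − 83 = 46.

46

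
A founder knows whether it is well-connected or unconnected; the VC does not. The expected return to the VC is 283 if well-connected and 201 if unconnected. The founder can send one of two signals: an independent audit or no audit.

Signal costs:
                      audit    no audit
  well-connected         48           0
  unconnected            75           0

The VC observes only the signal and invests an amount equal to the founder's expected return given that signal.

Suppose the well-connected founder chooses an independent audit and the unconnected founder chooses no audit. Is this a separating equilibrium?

No

If types separate, audit earns payment 283 and no audit earns 201.
Well-connected: audit gives 283 − 48 = 235; no audit gives 201 − 0 = 201. No deviation. ✓
Unconnected: no audit gives 201 − 0 = 201; audit gives 283 − 75 = 208. Would deviate. ✗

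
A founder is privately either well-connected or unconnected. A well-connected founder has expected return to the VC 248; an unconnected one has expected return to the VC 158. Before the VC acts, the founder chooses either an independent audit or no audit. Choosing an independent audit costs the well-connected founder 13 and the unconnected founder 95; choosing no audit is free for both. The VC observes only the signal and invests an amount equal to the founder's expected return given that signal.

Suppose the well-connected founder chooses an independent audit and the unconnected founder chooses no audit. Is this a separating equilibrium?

Under separation the VC infers type exactly: audit → well-connected (pays 248), no audit → unconnected (pays 158).
Well-connected: audit gives 248 − 13 = 235; no audit gives 158 − 0 = 158. No deviation. ✓
Unconnected: no audit gives 158 − 0 = 158; audit gives 248 − 95 = 153. No deviation. ✓
Both incentive constraints hold.

Yes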